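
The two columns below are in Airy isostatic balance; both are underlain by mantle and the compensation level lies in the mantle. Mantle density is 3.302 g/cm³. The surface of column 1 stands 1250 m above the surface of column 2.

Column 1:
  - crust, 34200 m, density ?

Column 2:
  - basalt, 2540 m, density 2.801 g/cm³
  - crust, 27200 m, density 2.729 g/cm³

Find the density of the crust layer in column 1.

Take the compensation level at the base of the deeper column (depth z_c below the surface of column 1) and equate Σ ρ_i t_i down to z_c; mantle fills any gap and the z_c terms cancel.
Column 1: 34200×ρ + (z_c − 34200)×3.302
Column 2: 1250×0 + 2540×2.801 + 27200×2.729 + (z_c − 1250 − 29740)×3.302
The z_c×3.302 term appears on both sides and cancels. Collect the known terms of each column as K = Σ(ρt)_known − 3.302 × (depth of known layers): K_1 = 0 − 3.302×34200 = −112928.4; K_2 = 81343.34 − 3.302×(1250 + 29740) = −20985.64.
Balance: K_1 + 34200×ρ = K_2, so ρ = (K_2 − K_1)/34200 = 91942.8/34200 = 2.69 g/cm³.

2.69 g/cm³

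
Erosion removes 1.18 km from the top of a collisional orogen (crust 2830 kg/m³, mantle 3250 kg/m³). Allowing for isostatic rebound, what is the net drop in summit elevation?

Rebound u = e ρ_c/ρ_m = 1.18 km × 2830/3250 = 1.028 km.
Net surface drop = e − u = 1.18 km − 1.028 km = e (ρ_m − ρ_c)/ρ_m = 0.152 km.

0.152 km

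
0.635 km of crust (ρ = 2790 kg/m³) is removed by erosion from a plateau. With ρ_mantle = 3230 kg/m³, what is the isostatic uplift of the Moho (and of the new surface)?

Unloading: uplift u = e ρ_c/ρ_m = 0.635 km × 2790/3230 = 0.548 km.

0.548 km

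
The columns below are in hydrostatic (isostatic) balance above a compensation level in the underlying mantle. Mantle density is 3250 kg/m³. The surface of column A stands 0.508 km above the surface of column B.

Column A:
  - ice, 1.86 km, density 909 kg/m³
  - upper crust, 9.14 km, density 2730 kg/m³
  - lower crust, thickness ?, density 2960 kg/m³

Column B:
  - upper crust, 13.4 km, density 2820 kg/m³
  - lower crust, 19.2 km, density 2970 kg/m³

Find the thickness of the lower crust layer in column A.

Take the compensation level at the base of the deeper column (depth z_c below the surface of column A) and equate Σ ρ_i t_i down to z_c; mantle fills any gap and the z_c terms cancel.
Column A: 1.86×909 + 9.14×2730 + x×2960 + (z_c − 11 − x)×3250
Column B: 0.508×0 + 13.4×2820 + 19.2×2970 + (z_c − 0.508 − 32.6)×3250
The z_c×3250 term appears on both sides and cancels. Collect the known terms of each column as K = Σ(ρt)_known − 3250 × (depth of known layers): K_A = 26642.94 − 3250×11 = −9107.06; K_B = 94812 − 3250×(0.508 + 32.6) = −12789.
Balance: K_A − x×(3250 − 2960) = K_B, so x = (K_A − K_B)/(3250 − 2960) = 3681.94/290 = 12.7 km.

12.7 km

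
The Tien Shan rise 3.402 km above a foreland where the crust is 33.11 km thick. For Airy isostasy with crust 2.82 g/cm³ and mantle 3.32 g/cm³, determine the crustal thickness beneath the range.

55.7 km

Root depth r = h ρ_c / (ρ_m − ρ_c) = 3.402 km × 2.82 / 0.5 = 19.19 km.
Total thickness = T + h + r = 33.11 km + 3.402 km + 19.19 km = 55.7 km.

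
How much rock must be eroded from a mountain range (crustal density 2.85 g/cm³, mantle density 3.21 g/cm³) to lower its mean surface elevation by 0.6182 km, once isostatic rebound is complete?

Net drop Δ = e − u = e − e ρ_c/ρ_m = e (ρ_m − ρ_c)/ρ_m.
e = Δ ρ_m/(ρ_m − ρ_c) = 0.6182 km × 3.21/0.36 = 5.51 km.

5.51 km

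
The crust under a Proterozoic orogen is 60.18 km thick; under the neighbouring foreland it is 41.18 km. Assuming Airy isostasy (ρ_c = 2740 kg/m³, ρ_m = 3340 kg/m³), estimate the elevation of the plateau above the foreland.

3.41 km

Excess crust Δ = 60.18 km − 41.18 km = 19 km, split between elevation h and root r with h + r = Δ.
Airy balance ρ_c h = (ρ_m − ρ_c) r gives r = h ρ_c/(ρ_m − ρ_c), so h (1 + ρ_c/(ρ_m − ρ_c)) = Δ, i.e. h = Δ (ρ_m − ρ_c)/ρ_m.
h = 19 km × 600/3340 = 3.41 km.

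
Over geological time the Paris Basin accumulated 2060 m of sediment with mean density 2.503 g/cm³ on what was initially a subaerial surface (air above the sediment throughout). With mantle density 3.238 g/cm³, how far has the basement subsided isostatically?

1590 m

Subaerial load: s = t ρ_sed / ρ_m = 2060 m × 2.503/3.238 = 1590 m.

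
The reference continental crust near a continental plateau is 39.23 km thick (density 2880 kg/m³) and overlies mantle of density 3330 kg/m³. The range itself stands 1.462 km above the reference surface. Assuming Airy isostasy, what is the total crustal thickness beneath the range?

50 km

Root depth r = h ρ_c / (ρ_m − ρ_c) = 1.462 km × 2880 / 450 = 9.357 km.
Total thickness = T + h + r = 39.23 km + 1.462 km + 9.357 km = 50 km.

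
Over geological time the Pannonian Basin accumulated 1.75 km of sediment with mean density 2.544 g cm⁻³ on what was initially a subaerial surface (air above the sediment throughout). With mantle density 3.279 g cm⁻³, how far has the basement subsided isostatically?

Subaerial load: s = t ρ_sed / ρ_m = 1.75 km × 2.544/3.279 = 1.36 km.

1.36 km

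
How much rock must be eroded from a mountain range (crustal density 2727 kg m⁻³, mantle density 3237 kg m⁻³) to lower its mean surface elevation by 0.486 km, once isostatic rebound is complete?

3.08 km

Net drop Δ = e − u = e − e ρ_c/ρ_m = e (ρ_m − ρ_c)/ρ_m.
e = Δ ρ_m/(ρ_m − ρ_c) = 0.486 km × 3237/510 = 3.08 km.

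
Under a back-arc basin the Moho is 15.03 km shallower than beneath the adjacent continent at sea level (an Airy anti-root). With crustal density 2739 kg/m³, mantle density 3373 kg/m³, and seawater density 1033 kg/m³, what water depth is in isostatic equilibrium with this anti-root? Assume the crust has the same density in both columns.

Replacing a thickness d of crust by seawater at the top must be balanced by replacing crust with mantle at the base: d (ρ_c − ρ_w) = a (ρ_m − ρ_c).
d = a (ρ_m − ρ_c)/(ρ_c − ρ_w) = 15.03 km × 634/1706 = 5.59 km.

5.59 km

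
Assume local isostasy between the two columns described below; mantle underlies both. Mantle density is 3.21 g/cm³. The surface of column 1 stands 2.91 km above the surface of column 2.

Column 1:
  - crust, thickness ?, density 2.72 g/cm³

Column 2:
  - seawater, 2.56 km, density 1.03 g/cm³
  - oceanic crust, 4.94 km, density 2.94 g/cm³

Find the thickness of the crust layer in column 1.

33.2 km

Take the compensation level at the base of the deeper column (depth z_c below the surface of column 1) and equate Σ ρ_i t_i down to z_c; mantle fills any gap and the z_c terms cancel.
Column 1: x×2.72 + (z_c − 0 − x)×3.21
Column 2: 2.91×0 + 2.56×1.03 + 4.94×2.94 + (z_c − 2.91 − 7.5)×3.21
The z_c×3.21 term appears on both sides and cancels. Collect the known terms of each column as K = Σ(ρt)_known − 3.21 × (depth of known layers): K_1 = 0 − 3.21×0 = 0; K_2 = 17.1604 − 3.21×(2.91 + 7.5) = −16.2557.
Balance: K_1 − x×(3.21 − 2.72) = K_2, so x = (K_1 − K_2)/(3.21 − 2.72) = 16.2557/0.49 = 33.2 km.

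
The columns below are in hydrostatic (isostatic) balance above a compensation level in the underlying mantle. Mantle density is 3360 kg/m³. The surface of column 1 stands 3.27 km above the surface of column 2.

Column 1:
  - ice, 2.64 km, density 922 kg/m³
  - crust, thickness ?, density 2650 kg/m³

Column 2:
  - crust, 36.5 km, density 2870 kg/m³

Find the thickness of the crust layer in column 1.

31.6 km

Take the compensation level at the base of the deeper column (depth z_c below the surface of column 1) and equate Σ ρ_i t_i down to z_c; mantle fills any gap and the z_c terms cancel.
Column 1: 2.64×922 + x×2650 + (z_c − 2.64 − x)×3360
Column 2: 3.27×0 + 36.5×2870 + (z_c − 3.27 − 36.5)×3360
The z_c×3360 term appears on both sides and cancels. Collect the known terms of each column as K = Σ(ρt)_known − 3360 × (depth of known layers): K_1 = 2434.08 − 3360×2.64 = −6436.32; K_2 = 104755 − 3360×(3.27 + 36.5) = −28872.2.
Balance: K_1 − x×(3360 − 2650) = K_2, so x = (K_1 − K_2)/(3360 − 2650) = 22435.9/710 = 31.6 km.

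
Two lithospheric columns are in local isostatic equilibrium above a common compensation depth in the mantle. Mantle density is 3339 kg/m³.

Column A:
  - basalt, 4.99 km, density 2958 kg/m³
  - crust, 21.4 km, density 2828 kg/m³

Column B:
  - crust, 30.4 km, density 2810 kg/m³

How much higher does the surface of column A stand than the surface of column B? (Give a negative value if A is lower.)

For any compensation level in the mantle, the mantle terms cancel and isostasy reduces to e = (Σt_A − Σt_B) − (Σ(ρt)_A − Σ(ρt)_B) / ρ_m.
Σt_A = 26.39 km; Σt_B = 30.4 km; Σ(ρt)_A = 75279.62; Σ(ρt)_B = 85424 (in km·kg/m³).
e = (26.39 − 30.4) − (75279.62 − 85424) / 3339 = −0.972 km.

−0.972 km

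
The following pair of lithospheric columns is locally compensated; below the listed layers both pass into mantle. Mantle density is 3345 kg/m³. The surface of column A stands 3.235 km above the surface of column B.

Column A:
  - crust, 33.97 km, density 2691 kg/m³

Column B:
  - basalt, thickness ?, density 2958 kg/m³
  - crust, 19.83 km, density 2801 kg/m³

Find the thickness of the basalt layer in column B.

Take the compensation level at the base of the deeper column (depth z_c below the surface of column A) and equate Σ ρ_i t_i down to z_c; mantle fills any gap and the z_c terms cancel.
Column A: 33.97×2691 + (z_c − 33.97)×3345
Column B: 3.235×0 + x×2958 + 19.83×2801 + (z_c − 3.235 − 19.83 − x)×3345
The z_c×3345 term appears on both sides and cancels. Collect the known terms of each column as K = Σ(ρt)_known − 3345 × (depth of known layers): K_A = 91413.27 − 3345×33.97 = −22216.38; K_B = 55543.83 − 3345×(3.235 + 19.83) = −21608.595.
Balance: K_A = K_B − x×(3345 − 2958), so x = (K_B − K_A)/(3345 − 2958) = 607.785/387 = 1.57 km.

1.57 km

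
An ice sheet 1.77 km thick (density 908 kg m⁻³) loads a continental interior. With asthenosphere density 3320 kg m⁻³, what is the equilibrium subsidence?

0.484 km

For local isostatic compensation: the ice load ρ_ice t is balanced by mantle displaced below, ρ_m s.
s = t ρ_ice / ρ_m = 1.77 km × 908/3320 = 0.484 km.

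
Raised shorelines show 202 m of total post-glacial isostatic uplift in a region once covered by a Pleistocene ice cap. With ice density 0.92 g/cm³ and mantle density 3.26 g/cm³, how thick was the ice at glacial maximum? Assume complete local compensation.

u = t ρ_ice/ρ_m → t = u ρ_m/ρ_ice = 202 m × 3.26/0.92 = 716 m.

716 m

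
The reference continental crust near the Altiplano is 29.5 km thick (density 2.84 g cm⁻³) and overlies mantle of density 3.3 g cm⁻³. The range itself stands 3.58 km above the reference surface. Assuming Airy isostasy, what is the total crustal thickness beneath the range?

55.2 km

Root depth r = h ρ_c / (ρ_m − ρ_c) = 3.58 km × 2.84 / 0.46 = 22.1 km.
Total thickness = T + h + r = 29.5 km + 3.58 km + 22.1 km = 55.2 km.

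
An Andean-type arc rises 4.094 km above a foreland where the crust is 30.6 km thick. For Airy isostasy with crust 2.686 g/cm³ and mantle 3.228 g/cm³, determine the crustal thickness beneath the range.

Root depth r = h ρ_c / (ρ_m − ρ_c) = 4.094 km × 2.686 / 0.542 = 20.29 km.
Total thickness = T + h + r = 30.6 km + 4.094 km + 20.29 km = 55 km.

55 km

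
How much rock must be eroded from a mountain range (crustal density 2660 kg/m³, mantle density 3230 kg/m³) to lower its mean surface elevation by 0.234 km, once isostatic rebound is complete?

1.33 km

Net drop Δ = e − u = e − e ρ_c/ρ_m = e (ρ_m − ρ_c)/ρ_m.
e = Δ ρ_m/(ρ_m − ρ_c) = 0.234 km × 3230/570 = 1.33 km.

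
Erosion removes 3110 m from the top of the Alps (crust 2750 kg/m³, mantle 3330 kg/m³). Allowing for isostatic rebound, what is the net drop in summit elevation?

Rebound u = e ρ_c/ρ_m = 3110 m × 2750/3330 = 2568 m.
Net surface drop = e − u = 3110 m − 2568 m = e (ρ_m − ρ_c)/ρ_m = 542 m.

542 m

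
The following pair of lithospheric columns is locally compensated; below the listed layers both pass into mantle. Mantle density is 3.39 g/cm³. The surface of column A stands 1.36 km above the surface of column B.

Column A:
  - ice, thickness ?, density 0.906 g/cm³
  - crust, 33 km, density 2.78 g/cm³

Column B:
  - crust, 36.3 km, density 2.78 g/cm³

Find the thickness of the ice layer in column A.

2.67 km

Take the compensation level at the base of the deeper column (depth z_c below the surface of column A) and equate Σ ρ_i t_i down to z_c; mantle fills any gap and the z_c terms cancel.
Column A: x×0.906 + 33×2.78 + (z_c − 33 − x)×3.39
Column B: 1.36×0 + 36.3×2.78 + (z_c − 1.36 − 36.3)×3.39
The z_c×3.39 term appears on both sides and cancels. Collect the known terms of each column as K = Σ(ρt)_known − 3.39 × (depth of known layers): K_A = 91.74 − 3.39×33 = −20.13; K_B = 100.914 − 3.39×(1.36 + 36.3) = −26.7534.
Balance: K_A − x×(3.39 − 0.906) = K_B, so x = (K_A − K_B)/(3.39 − 0.906) = 6.6234/2.484 = 2.67 km.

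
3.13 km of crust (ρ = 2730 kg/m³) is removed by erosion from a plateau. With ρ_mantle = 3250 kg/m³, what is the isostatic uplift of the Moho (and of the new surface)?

2.63 km

Unloading: uplift u = e ρ_c/ρ_m = 3.13 km × 2730/3250 = 2.63 km.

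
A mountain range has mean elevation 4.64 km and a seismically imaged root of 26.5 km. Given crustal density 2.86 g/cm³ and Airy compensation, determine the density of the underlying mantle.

Airy balance: ρ_c h = (ρ_m − ρ_c) r → ρ_m = ρ_c (1 + h/r).
ρ_m = 2.86 × (1 + 4.64 km/26.5 km) = 3.36 g/cm³.

3.36 g/cm³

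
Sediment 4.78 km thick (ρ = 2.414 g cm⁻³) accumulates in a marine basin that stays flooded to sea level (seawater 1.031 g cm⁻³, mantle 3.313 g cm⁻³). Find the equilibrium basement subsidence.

2.9 km

Submarine loading: the sediment displaces seawater, and the subsidence is in turn flooded, so s (ρ_m − ρ_w) = t (ρ_sed − ρ_w).
s = 4.78 km × (2.414 − 1.031) / (3.313 − 1.031) = 2.9 km.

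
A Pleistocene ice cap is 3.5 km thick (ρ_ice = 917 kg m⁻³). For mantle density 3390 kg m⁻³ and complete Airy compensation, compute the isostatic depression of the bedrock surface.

Equating mass per unit area of the two columns: the ice load ρ_ice t is balanced by mantle displaced below, ρ_m s.
s = t ρ_ice / ρ_m = 3.5 km × 917/3390 = 0.947 km.

0.947 km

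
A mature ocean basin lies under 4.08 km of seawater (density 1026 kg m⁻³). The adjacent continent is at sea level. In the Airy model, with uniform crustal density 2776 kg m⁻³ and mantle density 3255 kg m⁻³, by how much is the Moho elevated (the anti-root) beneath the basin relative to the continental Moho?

14.9 km

By Archimedes' principle applied to the lithosphere: replacing crust with seawater at the top is compensated by replacing crust with mantle at the base: d (ρ_c − ρ_w) = a (ρ_m − ρ_c).
a = d (ρ_c − ρ_w)/(ρ_m − ρ_c) = 4.08 km × 1750/479 = 14.9 km.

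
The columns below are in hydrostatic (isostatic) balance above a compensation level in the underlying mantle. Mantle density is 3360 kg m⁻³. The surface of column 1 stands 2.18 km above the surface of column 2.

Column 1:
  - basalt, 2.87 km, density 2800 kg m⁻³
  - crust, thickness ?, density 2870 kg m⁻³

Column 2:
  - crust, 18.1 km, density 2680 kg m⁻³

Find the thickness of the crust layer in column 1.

Take the compensation level at the base of the deeper column (depth z_c below the surface of column 1) and equate Σ ρ_i t_i down to z_c; mantle fills any gap and the z_c terms cancel.
Column 1: 2.87×2800 + x×2870 + (z_c − 2.87 − x)×3360
Column 2: 2.18×0 + 18.1×2680 + (z_c − 2.18 − 18.1)×3360
The z_c×3360 term appears on both sides and cancels. Collect the known terms of each column as K = Σ(ρt)_known − 3360 × (depth of known layers): K_1 = 8036 − 3360×2.87 = −1607.2; K_2 = 48508 − 3360×(2.18 + 18.1) = −19632.8.
Balance: K_1 − x×(3360 − 2870) = K_2, so x = (K_1 − K_2)/(3360 − 2870) = 18025.6/490 = 36.8 km.

36.8 km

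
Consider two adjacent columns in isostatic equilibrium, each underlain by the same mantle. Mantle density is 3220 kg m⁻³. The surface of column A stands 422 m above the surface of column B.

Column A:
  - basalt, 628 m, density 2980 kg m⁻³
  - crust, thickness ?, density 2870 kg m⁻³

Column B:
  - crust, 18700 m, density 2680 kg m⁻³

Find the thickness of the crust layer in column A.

Take the compensation level at the base of the deeper column (depth z_c below the surface of column A) and equate Σ ρ_i t_i down to z_c; mantle fills any gap and the z_c terms cancel.
Column A: 628×2980 + x×2870 + (z_c − 628 − x)×3220
Column B: 422×0 + 18700×2680 + (z_c − 422 − 18700)×3220
The z_c×3220 term appears on both sides and cancels. Collect the known terms of each column as K = Σ(ρt)_known − 3220 × (depth of known layers): K_A = 1871440 − 3220×628 = −150720; K_B = 50116000 − 3220×(422 + 18700) = −11456840.
Balance: K_A − x×(3220 − 2870) = K_B, so x = (K_A − K_B)/(3220 − 2870) = 11306100/350 = 32300 m.

32300 m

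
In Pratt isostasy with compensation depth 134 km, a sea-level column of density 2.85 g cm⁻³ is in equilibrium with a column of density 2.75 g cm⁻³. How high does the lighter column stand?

ρ_ref D = ρ (D + h) → h = D (ρ_ref − ρ)/ρ.
h = 134 km × (2.85 − 2.75)/2.75 = 4.87 km.

4.87 km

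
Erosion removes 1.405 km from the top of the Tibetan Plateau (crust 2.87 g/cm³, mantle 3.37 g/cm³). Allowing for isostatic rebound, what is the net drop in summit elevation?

Rebound u = e ρ_c/ρ_m = 1.405 km × 2.87/3.37 = 1.197 km.
Net surface drop = e − u = 1.405 km − 1.197 km = e (ρ_m − ρ_c)/ρ_m = 0.208 km.

0.208 km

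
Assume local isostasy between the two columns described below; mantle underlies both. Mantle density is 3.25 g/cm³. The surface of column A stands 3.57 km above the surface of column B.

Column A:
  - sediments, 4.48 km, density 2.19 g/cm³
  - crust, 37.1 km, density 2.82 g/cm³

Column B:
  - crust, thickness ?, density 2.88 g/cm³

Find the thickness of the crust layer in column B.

Take the compensation level at the base of the deeper column (depth z_c below the surface of column A) and equate Σ ρ_i t_i down to z_c; mantle fills any gap and the z_c terms cancel.
Column A: 4.48×2.19 + 37.1×2.82 + (z_c − 41.58)×3.25
Column B: 3.57×0 + x×2.88 + (z_c − 3.57 − 0 − x)×3.25
The z_c×3.25 term appears on both sides and cancels. Collect the known terms of each column as K = Σ(ρt)_known − 3.25 × (depth of known layers): K_A = 114.4332 − 3.25×41.58 = −20.7018; K_B = 0 − 3.25×(3.57 + 0) = −11.6025.
Balance: K_A = K_B − x×(3.25 − 2.88), so x = (K_B − K_A)/(3.25 − 2.88) = 9.0993/0.37 = 24.6 km.

24.6 km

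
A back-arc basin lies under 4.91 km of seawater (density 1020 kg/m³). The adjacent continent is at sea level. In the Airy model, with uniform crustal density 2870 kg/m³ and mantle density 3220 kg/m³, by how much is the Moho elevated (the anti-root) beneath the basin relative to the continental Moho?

By Archimedes' principle applied to the lithosphere: replacing crust with seawater at the top is compensated by replacing crust with mantle at the base: d (ρ_c − ρ_w) = a (ρ_m − ρ_c).
a = d (ρ_c − ρ_w)/(ρ_m − ρ_c) = 4.91 km × 1850/350 = 26 km.

26 km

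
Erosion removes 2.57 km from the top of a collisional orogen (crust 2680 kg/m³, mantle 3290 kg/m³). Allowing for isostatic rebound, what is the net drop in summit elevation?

0.477 km

Rebound u = e ρ_c/ρ_m = 2.57 km × 2680/3290 = 2.093 km.
Net surface drop = e − u = 2.57 km − 2.093 km = e (ρ_m − ρ_c)/ρ_m = 0.477 km.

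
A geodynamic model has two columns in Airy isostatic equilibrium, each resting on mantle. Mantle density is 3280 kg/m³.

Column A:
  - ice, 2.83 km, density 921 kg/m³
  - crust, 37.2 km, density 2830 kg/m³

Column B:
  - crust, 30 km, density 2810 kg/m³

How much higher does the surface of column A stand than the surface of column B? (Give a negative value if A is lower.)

For any compensation level in the mantle, the mantle terms cancel and isostasy reduces to e = (Σt_A − Σt_B) − (Σ(ρt)_A − Σ(ρt)_B) / ρ_m.
Σt_A = 40.03 km; Σt_B = 30 km; Σ(ρt)_A = 107882.43; Σ(ρt)_B = 84300 (in km·kg/m³).
e = (40.03 − 30) − (107882.43 − 84300) / 3280 = 2.84 km.

2.84 km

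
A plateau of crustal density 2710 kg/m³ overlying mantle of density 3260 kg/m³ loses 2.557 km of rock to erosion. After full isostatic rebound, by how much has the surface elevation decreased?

0.431 km

Rebound u = e ρ_c/ρ_m = 2.557 km × 2710/3260 = 2.126 km.
Net surface drop = e − u = 2.557 km − 2.126 km = e (ρ_m − ρ_c)/ρ_m = 0.431 km.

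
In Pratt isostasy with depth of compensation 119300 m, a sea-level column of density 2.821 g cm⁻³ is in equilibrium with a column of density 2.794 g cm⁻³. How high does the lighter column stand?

ρ_ref D = ρ (D + h) → h = D (ρ_ref − ρ)/ρ.
h = 119300 m × (2.821 − 2.794)/2.794 = 1150 m.

1150 m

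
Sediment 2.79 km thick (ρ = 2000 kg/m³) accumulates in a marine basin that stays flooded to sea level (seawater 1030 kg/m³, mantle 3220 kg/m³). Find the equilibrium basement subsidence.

1.24 km

Submarine loading: the sediment displaces seawater, and the subsidence is in turn flooded, so s (ρ_m − ρ_w) = t (ρ_sed − ρ_w).
s = 2.79 km × (2000 − 1030) / (3220 − 1030) = 1.24 km.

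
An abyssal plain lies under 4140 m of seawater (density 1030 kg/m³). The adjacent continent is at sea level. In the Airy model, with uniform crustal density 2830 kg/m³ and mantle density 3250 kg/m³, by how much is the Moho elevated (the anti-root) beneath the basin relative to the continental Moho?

17700 m

Isostatic balance requires: replacing crust with seawater at the top is compensated by replacing crust with mantle at the base: d (ρ_c − ρ_w) = a (ρ_m − ρ_c).
a = d (ρ_c − ρ_w)/(ρ_m − ρ_c) = 4140 m × 1800/420 = 17700 m.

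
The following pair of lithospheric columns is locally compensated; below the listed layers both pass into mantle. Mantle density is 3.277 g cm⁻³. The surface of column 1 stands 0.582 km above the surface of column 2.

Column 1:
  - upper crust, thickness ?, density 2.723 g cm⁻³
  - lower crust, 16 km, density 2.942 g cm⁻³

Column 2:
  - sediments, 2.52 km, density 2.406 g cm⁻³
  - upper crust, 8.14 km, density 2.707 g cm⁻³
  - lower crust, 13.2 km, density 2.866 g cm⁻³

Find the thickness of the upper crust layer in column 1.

15.9 km

Take the compensation level at the base of the deeper column (depth z_c below the surface of column 1) and equate Σ ρ_i t_i down to z_c; mantle fills any gap and the z_c terms cancel.
Column 1: x×2.723 + 16×2.942 + (z_c − 16 − x)×3.277
Column 2: 0.582×0 + 2.52×2.406 + 8.14×2.707 + 13.2×2.866 + (z_c − 0.582 − 23.86)×3.277
The z_c×3.277 term appears on both sides and cancels. Collect the known terms of each column as K = Σ(ρt)_known − 3.277 × (depth of known layers): K_1 = 47.072 − 3.277×16 = −5.36; K_2 = 65.9293 − 3.277×(0.582 + 23.86) = −14.167134.
Balance: K_1 − x×(3.277 − 2.723) = K_2, so x = (K_1 − K_2)/(3.277 − 2.723) = 8.80713/0.554 = 15.9 km.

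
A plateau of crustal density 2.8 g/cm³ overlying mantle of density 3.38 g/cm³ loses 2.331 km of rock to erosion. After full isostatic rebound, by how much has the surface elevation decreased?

0.4 km

Rebound u = e ρ_c/ρ_m = 2.331 km × 2.8/3.38 = 1.931 km.
Net surface drop = e − u = 2.331 km − 1.931 km = e (ρ_m − ρ_c)/ρ_m = 0.4 km.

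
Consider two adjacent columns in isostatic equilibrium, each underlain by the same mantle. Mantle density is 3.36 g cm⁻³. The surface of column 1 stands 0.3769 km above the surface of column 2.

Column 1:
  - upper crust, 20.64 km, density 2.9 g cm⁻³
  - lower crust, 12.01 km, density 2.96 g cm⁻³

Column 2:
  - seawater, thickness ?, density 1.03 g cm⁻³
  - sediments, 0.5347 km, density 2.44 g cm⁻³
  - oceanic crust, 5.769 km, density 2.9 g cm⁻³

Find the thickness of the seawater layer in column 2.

Take the compensation level at the base of the deeper column (depth z_c below the surface of column 1) and equate Σ ρ_i t_i down to z_c; mantle fills any gap and the z_c terms cancel.
Column 1: 20.64×2.9 + 12.01×2.96 + (z_c − 32.65)×3.36
Column 2: 0.3769×0 + x×1.03 + 0.5347×2.44 + 5.769×2.9 + (z_c − 0.3769 − 6.3037 − x)×3.36
The z_c×3.36 term appears on both sides and cancels. Collect the known terms of each column as K = Σ(ρt)_known − 3.36 × (depth of known layers): K_1 = 95.4056 − 3.36×32.65 = −14.2984; K_2 = 18.034768 − 3.36×(0.3769 + 6.3037) = −4.412048.
Balance: K_1 = K_2 − x×(3.36 − 1.03), so x = (K_2 − K_1)/(3.36 − 1.03) = 9.88635/2.33 = 4.24 km.

4.24 km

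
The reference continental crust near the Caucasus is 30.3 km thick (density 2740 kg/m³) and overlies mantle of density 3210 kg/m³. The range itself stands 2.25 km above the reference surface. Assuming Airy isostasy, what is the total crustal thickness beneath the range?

45.7 km

Root depth r = h ρ_c / (ρ_m − ρ_c) = 2.25 km × 2740 / 470 = 13.12 km.
Total thickness = T + h + r = 30.3 km + 2.25 km + 13.12 km = 45.7 km.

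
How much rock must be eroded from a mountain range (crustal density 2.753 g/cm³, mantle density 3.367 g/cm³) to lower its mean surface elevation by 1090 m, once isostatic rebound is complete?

Net drop Δ = e − u = e − e ρ_c/ρ_m = e (ρ_m − ρ_c)/ρ_m.
e = Δ ρ_m/(ρ_m − ρ_c) = 1090 m × 3.367/0.614 = 5980 m.

5980 m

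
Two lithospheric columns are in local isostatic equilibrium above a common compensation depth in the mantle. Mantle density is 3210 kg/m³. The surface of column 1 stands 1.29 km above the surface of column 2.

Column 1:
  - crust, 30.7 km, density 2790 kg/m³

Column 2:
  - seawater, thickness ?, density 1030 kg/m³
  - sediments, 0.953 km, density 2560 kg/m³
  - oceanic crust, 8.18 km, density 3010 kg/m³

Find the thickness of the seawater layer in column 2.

2.98 km

Take the compensation level at the base of the deeper column (depth z_c below the surface of column 1) and equate Σ ρ_i t_i down to z_c; mantle fills any gap and the z_c terms cancel.
Column 1: 30.7×2790 + (z_c − 30.7)×3210
Column 2: 1.29×0 + x×1030 + 0.953×2560 + 8.18×3010 + (z_c − 1.29 − 9.133 − x)×3210
The z_c×3210 term appears on both sides and cancels. Collect the known terms of each column as K = Σ(ρt)_known − 3210 × (depth of known layers): K_1 = 85653 − 3210×30.7 = −12894; K_2 = 27061.48 − 3210×(1.29 + 9.133) = −6396.35.
Balance: K_1 = K_2 − x×(3210 − 1030), so x = (K_2 − K_1)/(3210 − 1030) = 6497.65/2180 = 2.98 km.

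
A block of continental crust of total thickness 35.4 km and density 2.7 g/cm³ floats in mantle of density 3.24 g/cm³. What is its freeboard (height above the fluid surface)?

Floating equilibrium: submerged depth d = t ρ_obj/ρ_fluid = 35.4 km × 2.7/3.24 = 29.5 km.
Freeboard = t − d = 35.4 km − 29.5 km = 5.9 km.

5.9 km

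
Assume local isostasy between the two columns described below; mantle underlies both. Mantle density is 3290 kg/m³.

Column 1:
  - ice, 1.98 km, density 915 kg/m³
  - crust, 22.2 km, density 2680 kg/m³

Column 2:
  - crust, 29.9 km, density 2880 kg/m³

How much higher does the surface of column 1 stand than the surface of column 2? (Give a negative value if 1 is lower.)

1.82 km

For any compensation level in the mantle, the mantle terms cancel and isostasy reduces to e = (Σt_1 − Σt_2) − (Σ(ρt)_1 − Σ(ρt)_2) / ρ_m.
Σt_1 = 24.18 km; Σt_2 = 29.9 km; Σ(ρt)_1 = 61307.7; Σ(ρt)_2 = 86112 (in km·kg/m³).
e = (24.18 − 29.9) − (61307.7 − 86112) / 3290 = 1.82 km.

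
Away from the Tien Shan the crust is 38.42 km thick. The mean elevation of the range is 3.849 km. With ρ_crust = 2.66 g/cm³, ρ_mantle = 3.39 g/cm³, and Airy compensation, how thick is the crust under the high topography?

56.3 km

Root depth r = h ρ_c / (ρ_m − ρ_c) = 3.849 km × 2.66 / 0.73 = 14.03 km.
Total thickness = T + h + r = 38.42 km + 3.849 km + 14.03 km = 56.3 km.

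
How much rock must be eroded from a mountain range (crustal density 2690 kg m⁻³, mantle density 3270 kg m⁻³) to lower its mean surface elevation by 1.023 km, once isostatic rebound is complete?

5.77 km

Net drop Δ = e − u = e − e ρ_c/ρ_m = e (ρ_m − ρ_c)/ρ_m.
e = Δ ρ_m/(ρ_m − ρ_c) = 1.023 km × 3270/580 = 5.77 km.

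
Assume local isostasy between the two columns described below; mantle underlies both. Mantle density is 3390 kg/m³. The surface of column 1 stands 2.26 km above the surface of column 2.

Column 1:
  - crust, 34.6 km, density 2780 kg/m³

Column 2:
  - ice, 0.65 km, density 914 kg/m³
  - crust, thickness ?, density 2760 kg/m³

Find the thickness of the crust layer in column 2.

18.8 km

Take the compensation level at the base of the deeper column (depth z_c below the surface of column 1) and equate Σ ρ_i t_i down to z_c; mantle fills any gap and the z_c terms cancel.
Column 1: 34.6×2780 + (z_c − 34.6)×3390
Column 2: 2.26×0 + 0.65×914 + x×2760 + (z_c − 2.26 − 0.65 − x)×3390
The z_c×3390 term appears on both sides and cancels. Collect the known terms of each column as K = Σ(ρt)_known − 3390 × (depth of known layers): K_1 = 96188 − 3390×34.6 = −21106; K_2 = 594.1 − 3390×(2.26 + 0.65) = −9270.8.
Balance: K_1 = K_2 − x×(3390 − 2760), so x = (K_2 − K_1)/(3390 − 2760) = 11835.2/630 = 18.8 km.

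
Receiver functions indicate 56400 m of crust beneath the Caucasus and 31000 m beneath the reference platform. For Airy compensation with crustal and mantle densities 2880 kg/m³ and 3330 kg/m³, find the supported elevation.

Excess crust Δ = 56400 m − 31000 m = 25400 m, split between elevation h and root r with h + r = Δ.
Airy balance ρ_c h = (ρ_m − ρ_c) r gives r = h ρ_c/(ρ_m − ρ_c), so h (1 + ρ_c/(ρ_m − ρ_c)) = Δ, i.e. h = Δ (ρ_m − ρ_c)/ρ_m.
h = 25400 m × 450/3330 = 3430 m.

3430 m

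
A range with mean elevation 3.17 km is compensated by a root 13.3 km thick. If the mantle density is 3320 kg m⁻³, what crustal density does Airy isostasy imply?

ρ_c h = (ρ_m − ρ_c) r → ρ_c (h + r) = ρ_m r → ρ_c = ρ_m r / (h + r).
ρ_c = 3320 × 13.3 km / (3.17 km + 13.3 km) = 2680 kg m⁻³.

2680 kg m⁻³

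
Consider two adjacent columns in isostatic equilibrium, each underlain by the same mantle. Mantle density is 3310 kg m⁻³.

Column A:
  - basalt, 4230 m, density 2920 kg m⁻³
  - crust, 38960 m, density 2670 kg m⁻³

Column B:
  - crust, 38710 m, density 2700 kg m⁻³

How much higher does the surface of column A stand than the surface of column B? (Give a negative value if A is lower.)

898 m

For any compensation level in the mantle, the mantle terms cancel and isostasy reduces to e = (Σt_A − Σt_B) − (Σ(ρt)_A − Σ(ρt)_B) / ρ_m.
Σt_A = 43190 m; Σt_B = 38710 m; Σ(ρt)_A = 116374800; Σ(ρt)_B = 104517000 (in m·kg m⁻³).
e = (43190 − 38710) − (116374800 − 104517000) / 3310 = 898 m.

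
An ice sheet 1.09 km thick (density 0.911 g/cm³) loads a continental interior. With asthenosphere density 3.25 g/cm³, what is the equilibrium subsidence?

For local isostatic compensation: the ice load ρ_ice t is balanced by mantle displaced below, ρ_m s.
s = t ρ_ice / ρ_m = 1.09 km × 0.911/3.25 = 0.306 km.

0.306 km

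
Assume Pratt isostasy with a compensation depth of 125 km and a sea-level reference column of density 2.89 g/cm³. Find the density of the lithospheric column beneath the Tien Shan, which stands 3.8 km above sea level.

Pratt balance: ρ_ref D = ρ (D + h).
ρ = ρ_ref D/(D + h) = 2.89 × 125 km/(125 km + 3.8 km) = 2.8 g/cm³.

2.8 g/cm³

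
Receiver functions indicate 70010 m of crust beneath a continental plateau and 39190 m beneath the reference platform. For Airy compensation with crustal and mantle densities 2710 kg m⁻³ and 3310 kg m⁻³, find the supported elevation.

Excess crust Δ = 70010 m − 39190 m = 30820 m, split between elevation h and root r with h + r = Δ.
Airy balance ρ_c h = (ρ_m − ρ_c) r gives r = h ρ_c/(ρ_m − ρ_c), so h (1 + ρ_c/(ρ_m − ρ_c)) = Δ, i.e. h = Δ (ρ_m − ρ_c)/ρ_m.
h = 30820 m × 600/3310 = 5590 m.

5590 m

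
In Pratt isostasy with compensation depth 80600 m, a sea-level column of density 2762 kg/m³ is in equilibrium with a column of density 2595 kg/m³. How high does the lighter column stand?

5190 m

ρ_ref D = ρ (D + h) → h = D (ρ_ref − ρ)/ρ.
h = 80600 m × (2762 − 2595)/2595 = 5190 m.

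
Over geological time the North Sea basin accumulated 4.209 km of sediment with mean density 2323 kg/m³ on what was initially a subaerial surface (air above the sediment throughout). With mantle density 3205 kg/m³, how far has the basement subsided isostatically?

Subaerial load: s = t ρ_sed / ρ_m = 4.209 km × 2323/3205 = 3.05 km.

3.05 km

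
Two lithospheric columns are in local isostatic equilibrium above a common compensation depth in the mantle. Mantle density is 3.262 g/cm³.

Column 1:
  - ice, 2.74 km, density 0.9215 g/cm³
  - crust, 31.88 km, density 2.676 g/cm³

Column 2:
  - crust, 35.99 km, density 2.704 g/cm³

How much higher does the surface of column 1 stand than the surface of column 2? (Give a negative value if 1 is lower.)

1.54 km

For any compensation level in the mantle, the mantle terms cancel and isostasy reduces to e = (Σt_1 − Σt_2) − (Σ(ρt)_1 − Σ(ρt)_2) / ρ_m.
Σt_1 = 34.62 km; Σt_2 = 35.99 km; Σ(ρt)_1 = 87.83579; Σ(ρt)_2 = 97.31696 (in km·g/cm³).
e = (34.62 − 35.99) − (87.83579 − 97.31696) / 3.262 = 1.54 km.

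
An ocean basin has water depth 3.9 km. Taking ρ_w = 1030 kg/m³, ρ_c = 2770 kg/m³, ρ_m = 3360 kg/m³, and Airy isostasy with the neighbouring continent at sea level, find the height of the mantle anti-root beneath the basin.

Balancing pressure at the compensation depth: replacing crust with seawater at the top is compensated by replacing crust with mantle at the base: d (ρ_c − ρ_w) = a (ρ_m − ρ_c).
a = d (ρ_c − ρ_w)/(ρ_m − ρ_c) = 3.9 km × 1740/590 = 11.5 km.

11.5 km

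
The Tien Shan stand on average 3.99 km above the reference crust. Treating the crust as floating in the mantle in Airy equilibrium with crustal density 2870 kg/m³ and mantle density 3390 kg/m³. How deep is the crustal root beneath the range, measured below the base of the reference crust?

By Archimedes' principle applied to the lithosphere: the weight of the topography is balanced by the buoyancy of the root, ρ_c h = (ρ_m − ρ_c) r.
r = h · ρ_c / (ρ_m − ρ_c) = 3.99 km × 2870 / (3390 − 2870) = 22 km.

22 km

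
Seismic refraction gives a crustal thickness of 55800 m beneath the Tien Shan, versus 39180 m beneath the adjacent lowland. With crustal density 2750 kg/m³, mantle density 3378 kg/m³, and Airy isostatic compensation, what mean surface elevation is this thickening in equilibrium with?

Excess crust Δ = 55800 m − 39180 m = 16620 m, split between elevation h and root r with h + r = Δ.
Airy balance ρ_c h = (ρ_m − ρ_c) r gives r = h ρ_c/(ρ_m − ρ_c), so h (1 + ρ_c/(ρ_m − ρ_c)) = Δ, i.e. h = Δ (ρ_m − ρ_c)/ρ_m.
h = 16620 m × 628/3378 = 3090 m.

3090 m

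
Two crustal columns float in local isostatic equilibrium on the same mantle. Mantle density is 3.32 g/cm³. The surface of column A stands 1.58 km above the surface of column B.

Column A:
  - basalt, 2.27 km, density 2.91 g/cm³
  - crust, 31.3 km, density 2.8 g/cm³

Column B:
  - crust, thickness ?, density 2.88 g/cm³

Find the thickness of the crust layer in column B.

Take the compensation level at the base of the deeper column (depth z_c below the surface of column A) and equate Σ ρ_i t_i down to z_c; mantle fills any gap and the z_c terms cancel.
Column A: 2.27×2.91 + 31.3×2.8 + (z_c − 33.57)×3.32
Column B: 1.58×0 + x×2.88 + (z_c − 1.58 − 0 − x)×3.32
The z_c×3.32 term appears on both sides and cancels. Collect the known terms of each column as K = Σ(ρt)_known − 3.32 × (depth of known layers): K_A = 94.2457 − 3.32×33.57 = −17.2067; K_B = 0 − 3.32×(1.58 + 0) = −5.2456.
Balance: K_A = K_B − x×(3.32 − 2.88), so x = (K_B − K_A)/(3.32 − 2.88) = 11.9611/0.44 = 27.2 km.

27.2 km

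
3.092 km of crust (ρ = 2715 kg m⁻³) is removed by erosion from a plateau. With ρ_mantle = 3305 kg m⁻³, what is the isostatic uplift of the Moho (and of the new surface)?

Unloading: uplift u = e ρ_c/ρ_m = 3.092 km × 2715/3305 = 2.54 km.

2.54 km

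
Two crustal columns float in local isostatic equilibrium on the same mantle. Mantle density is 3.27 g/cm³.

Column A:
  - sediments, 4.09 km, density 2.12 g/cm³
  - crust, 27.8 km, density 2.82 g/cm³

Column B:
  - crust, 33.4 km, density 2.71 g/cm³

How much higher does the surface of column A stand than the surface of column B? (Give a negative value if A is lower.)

−0.456 km

For any compensation level in the mantle, the mantle terms cancel and isostasy reduces to e = (Σt_A − Σt_B) − (Σ(ρt)_A − Σ(ρt)_B) / ρ_m.
Σt_A = 31.89 km; Σt_B = 33.4 km; Σ(ρt)_A = 87.0668; Σ(ρt)_B = 90.514 (in km·g/cm³).
e = (31.89 − 33.4) − (87.0668 − 90.514) / 3.27 = −0.456 km.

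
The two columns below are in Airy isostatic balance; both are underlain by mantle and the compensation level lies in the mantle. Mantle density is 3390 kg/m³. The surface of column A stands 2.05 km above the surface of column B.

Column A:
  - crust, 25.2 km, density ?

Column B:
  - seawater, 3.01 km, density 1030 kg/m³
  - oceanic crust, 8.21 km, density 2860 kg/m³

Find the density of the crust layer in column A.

2660 kg/m³

Take the compensation level at the base of the deeper column (depth z_c below the surface of column A) and equate Σ ρ_i t_i down to z_c; mantle fills any gap and the z_c terms cancel.
Column A: 25.2×ρ + (z_c − 25.2)×3390
Column B: 2.05×0 + 3.01×1030 + 8.21×2860 + (z_c − 2.05 − 11.22)×3390
The z_c×3390 term appears on both sides and cancels. Collect the known terms of each column as K = Σ(ρt)_known − 3390 × (depth of known layers): K_A = 0 − 3390×25.2 = −85428; K_B = 26580.9 − 3390×(2.05 + 11.22) = −18404.4.
Balance: K_A + 25.2×ρ = K_B, so ρ = (K_B − K_A)/25.2 = 67023.6/25.2 = 2660 kg/m³.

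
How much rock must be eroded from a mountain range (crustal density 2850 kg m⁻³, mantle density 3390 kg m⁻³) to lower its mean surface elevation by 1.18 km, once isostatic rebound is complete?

7.41 km

Net drop Δ = e − u = e − e ρ_c/ρ_m = e (ρ_m − ρ_c)/ρ_m.
e = Δ ρ_m/(ρ_m − ρ_c) = 1.18 km × 3390/540 = 7.41 km.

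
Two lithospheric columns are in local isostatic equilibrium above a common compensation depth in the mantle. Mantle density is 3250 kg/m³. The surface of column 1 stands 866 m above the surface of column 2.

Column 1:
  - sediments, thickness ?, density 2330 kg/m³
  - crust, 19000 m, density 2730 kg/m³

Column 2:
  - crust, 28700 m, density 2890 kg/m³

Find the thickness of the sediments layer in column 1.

3550 m

Take the compensation level at the base of the deeper column (depth z_c below the surface of column 1) and equate Σ ρ_i t_i down to z_c; mantle fills any gap and the z_c terms cancel.
Column 1: x×2330 + 19000×2730 + (z_c − 19000 − x)×3250
Column 2: 866×0 + 28700×2890 + (z_c − 866 − 28700)×3250
The z_c×3250 term appears on both sides and cancels. Collect the known terms of each column as K = Σ(ρt)_known − 3250 × (depth of known layers): K_1 = 51870000 − 3250×19000 = −9880000; K_2 = 82943000 − 3250×(866 + 28700) = −13146500.
Balance: K_1 − x×(3250 − 2330) = K_2, so x = (K_1 − K_2)/(3250 − 2330) = 3266500/920 = 3550 m.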